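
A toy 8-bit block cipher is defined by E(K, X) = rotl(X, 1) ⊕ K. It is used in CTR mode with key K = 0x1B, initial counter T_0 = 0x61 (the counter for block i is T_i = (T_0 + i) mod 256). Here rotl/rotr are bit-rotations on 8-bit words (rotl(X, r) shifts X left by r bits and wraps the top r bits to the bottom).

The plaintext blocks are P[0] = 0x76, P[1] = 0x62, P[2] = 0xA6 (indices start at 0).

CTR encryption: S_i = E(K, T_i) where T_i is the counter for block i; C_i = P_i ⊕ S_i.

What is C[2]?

C[2] = 0x7B

C[0]: T = 0x61, S = E(K, T) = 0xD9; 0x76 ⊕ 0xD9 = 0xAF.
C[1]: T = 0x62, S = E(K, T) = 0xDF; 0x62 ⊕ 0xDF = 0xBD.
C[2]: T = 0x63, S = E(K, T) = 0xDD; 0xA6 ⊕ 0xDD = 0x7B.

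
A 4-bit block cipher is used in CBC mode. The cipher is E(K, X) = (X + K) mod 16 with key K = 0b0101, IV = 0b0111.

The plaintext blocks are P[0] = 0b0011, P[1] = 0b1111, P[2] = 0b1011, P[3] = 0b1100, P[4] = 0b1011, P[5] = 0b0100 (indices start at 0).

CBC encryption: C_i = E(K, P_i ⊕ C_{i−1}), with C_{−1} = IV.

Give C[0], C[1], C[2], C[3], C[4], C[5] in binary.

C[0]: P[0] ⊕ 0b0111 = 0b0100; E(K, 0b0100) = 0b1001.
C[1]: P[1] ⊕ 0b1001 = 0b0110; E(K, 0b0110) = 0b1011.
C[2]: P[2] ⊕ 0b1011 = 0b0000; E(K, 0b0000) = 0b0101.
C[3]: P[3] ⊕ 0b0101 = 0b1001; E(K, 0b1001) = 0b1110.
C[4]: P[4] ⊕ 0b1110 = 0b0101; E(K, 0b0101) = 0b1010.
C[5]: P[5] ⊕ 0b1010 = 0b1110; E(K, 0b1110) = 0b0011.

C[0] = 0b1001, C[1] = 0b1011, C[2] = 0b0101, C[3] = 0b1110, C[4] = 0b1010, C[5] = 0b0011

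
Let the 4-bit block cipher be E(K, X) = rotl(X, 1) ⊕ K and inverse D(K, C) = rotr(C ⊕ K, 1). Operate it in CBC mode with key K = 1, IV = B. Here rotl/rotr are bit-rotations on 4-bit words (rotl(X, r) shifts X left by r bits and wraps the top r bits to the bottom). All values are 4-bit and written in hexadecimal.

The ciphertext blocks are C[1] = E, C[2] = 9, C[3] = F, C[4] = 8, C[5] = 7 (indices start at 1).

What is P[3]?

P[3] = E

CBC decryption: P_i = D(K, C_i) ⊕ C_{i−1}, with C_{0} = IV.
P[3]: D(K, F) = 7; 7 ⊕ 9 = E.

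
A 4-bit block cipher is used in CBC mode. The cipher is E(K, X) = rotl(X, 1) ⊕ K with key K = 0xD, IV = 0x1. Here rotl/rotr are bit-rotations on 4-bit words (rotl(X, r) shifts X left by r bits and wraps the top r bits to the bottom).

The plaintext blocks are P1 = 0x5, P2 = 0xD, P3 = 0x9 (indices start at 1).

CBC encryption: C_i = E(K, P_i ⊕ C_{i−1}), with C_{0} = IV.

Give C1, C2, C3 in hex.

C1: P1 ⊕ 0x1 = 0x4; E(K, 0x4) = 0x5.
C2: P2 ⊕ 0x5 = 0x8; E(K, 0x8) = 0xC.
C3: P3 ⊕ 0xC = 0x5; E(K, 0x5) = 0x7.

C1 = 0x5, C2 = 0xC, C3 = 0x7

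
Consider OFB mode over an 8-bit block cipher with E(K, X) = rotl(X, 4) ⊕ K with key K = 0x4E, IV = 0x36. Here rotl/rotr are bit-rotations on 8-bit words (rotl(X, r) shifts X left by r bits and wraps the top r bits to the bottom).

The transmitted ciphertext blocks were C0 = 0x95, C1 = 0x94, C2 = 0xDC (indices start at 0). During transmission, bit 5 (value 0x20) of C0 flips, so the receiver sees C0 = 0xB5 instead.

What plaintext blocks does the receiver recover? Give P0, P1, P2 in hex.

OFB decryption: S_i = E(K, S_{i−1}) with S_{−1} = IV; P_i = C_i ⊕ S_i.
Only C0 changed, to 0xB5. In OFB, a change in C_i flips the same bit in P_i only; the keystream is unaffected. Decrypting the received ciphertext:
P0: S = E(K, 0x36) = 0x2D; 0xB5 ⊕ 0x2D = 0x98.
P1: S = E(K, 0x2D) = 0x9C; 0x94 ⊕ 0x9C = 0x08.
P2: S = E(K, 0x9C) = 0x87; 0xDC ⊕ 0x87 = 0x5B.
Blocks that differ from the original plaintext: P0.

P0 = 0x98, P1 = 0x08, P2 = 0x5B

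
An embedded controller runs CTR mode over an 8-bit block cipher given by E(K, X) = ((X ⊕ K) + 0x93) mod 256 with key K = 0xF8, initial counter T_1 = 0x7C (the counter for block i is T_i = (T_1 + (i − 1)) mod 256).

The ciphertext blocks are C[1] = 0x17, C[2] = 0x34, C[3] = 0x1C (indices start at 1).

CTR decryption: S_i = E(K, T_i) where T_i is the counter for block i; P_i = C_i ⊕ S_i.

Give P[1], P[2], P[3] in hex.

P[1]: T = 0x7C, S = E(K, T) = 0x17; 0x17 ⊕ 0x17 = 0x00.
P[2]: T = 0x7D, S = E(K, T) = 0x18; 0x34 ⊕ 0x18 = 0x2C.
P[3]: T = 0x7E, S = E(K, T) = 0x19; 0x1C ⊕ 0x19 = 0x05.

P[1] = 0x00, P[2] = 0x2C, P[3] = 0x05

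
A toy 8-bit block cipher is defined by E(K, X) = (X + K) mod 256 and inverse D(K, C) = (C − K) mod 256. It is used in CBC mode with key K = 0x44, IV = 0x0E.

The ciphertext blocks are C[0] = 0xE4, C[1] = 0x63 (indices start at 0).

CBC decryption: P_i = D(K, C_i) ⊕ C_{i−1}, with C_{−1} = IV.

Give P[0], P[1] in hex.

P[0]: D(K, 0xE4) = 0xA0; 0xA0 ⊕ 0x0E = 0xAE.
P[1]: D(K, 0x63) = 0x1F; 0x1F ⊕ 0xE4 = 0xFB.

P[0] = 0xAE, P[1] = 0xFB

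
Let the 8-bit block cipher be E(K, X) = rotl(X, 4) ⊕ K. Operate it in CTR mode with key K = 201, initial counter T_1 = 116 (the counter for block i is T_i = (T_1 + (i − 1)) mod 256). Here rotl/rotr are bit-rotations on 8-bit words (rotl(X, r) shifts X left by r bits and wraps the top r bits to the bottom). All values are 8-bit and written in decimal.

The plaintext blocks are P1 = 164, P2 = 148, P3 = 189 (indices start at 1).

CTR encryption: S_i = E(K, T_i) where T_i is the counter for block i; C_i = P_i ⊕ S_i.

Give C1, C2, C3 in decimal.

C1: T = 116, S = E(K, T) = 142; 164 ⊕ 142 = 42.
C2: T = 117, S = E(K, T) = 158; 148 ⊕ 158 = 10.
C3: T = 118, S = E(K, T) = 174; 189 ⊕ 174 = 19.

C1 = 42, C2 = 10, C3 = 19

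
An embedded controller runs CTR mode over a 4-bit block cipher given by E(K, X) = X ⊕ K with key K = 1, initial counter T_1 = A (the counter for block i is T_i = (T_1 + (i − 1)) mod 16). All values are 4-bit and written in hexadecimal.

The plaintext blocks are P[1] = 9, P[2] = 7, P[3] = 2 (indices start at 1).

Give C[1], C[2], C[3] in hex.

CTR encryption: S_i = E(K, T_i) where T_i is the counter for block i; C_i = P_i ⊕ S_i.
C[1]: T = A, S = E(K, T) = B; 9 ⊕ B = 2.
C[2]: T = B, S = E(K, T) = A; 7 ⊕ A = D.
C[3]: T = C, S = E(K, T) = D; 2 ⊕ D = F.

C[1] = 2, C[2] = D, C[3] = F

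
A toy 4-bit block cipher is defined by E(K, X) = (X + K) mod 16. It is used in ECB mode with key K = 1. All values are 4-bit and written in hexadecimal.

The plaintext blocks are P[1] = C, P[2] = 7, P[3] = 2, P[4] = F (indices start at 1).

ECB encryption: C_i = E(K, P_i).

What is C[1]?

C[1] = D

C[1]: E(K, C) = D.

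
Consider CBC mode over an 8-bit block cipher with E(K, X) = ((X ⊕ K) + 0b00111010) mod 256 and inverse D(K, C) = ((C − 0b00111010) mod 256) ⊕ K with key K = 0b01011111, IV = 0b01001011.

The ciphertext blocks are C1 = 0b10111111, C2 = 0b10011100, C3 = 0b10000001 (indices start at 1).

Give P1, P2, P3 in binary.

CBC decryption: P_i = D(K, C_i) ⊕ C_{i−1}, with C_{0} = IV.
P1: D(K, 0b10111111) = 0b11011010; 0b11011010 ⊕ 0b01001011 = 0b10010001.
P2: D(K, 0b10011100) = 0b00111101; 0b00111101 ⊕ 0b10111111 = 0b10000010.
P3: D(K, 0b10000001) = 0b00011000; 0b00011000 ⊕ 0b10011100 = 0b10000100.

P1 = 0b10010001, P2 = 0b10000010, P3 = 0b10000100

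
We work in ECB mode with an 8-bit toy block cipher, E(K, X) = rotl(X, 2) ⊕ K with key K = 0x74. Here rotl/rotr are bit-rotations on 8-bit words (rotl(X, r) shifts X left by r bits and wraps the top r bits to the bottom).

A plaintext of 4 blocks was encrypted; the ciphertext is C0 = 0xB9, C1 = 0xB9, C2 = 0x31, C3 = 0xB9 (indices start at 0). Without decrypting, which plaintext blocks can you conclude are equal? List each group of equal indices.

ECB encrypts each block independently with the same key, so equal ciphertext blocks imply equal plaintext blocks.
C0 = C1 = C3 = 0xB9, so P0 = P1 = P3.

P0 = P1 = P3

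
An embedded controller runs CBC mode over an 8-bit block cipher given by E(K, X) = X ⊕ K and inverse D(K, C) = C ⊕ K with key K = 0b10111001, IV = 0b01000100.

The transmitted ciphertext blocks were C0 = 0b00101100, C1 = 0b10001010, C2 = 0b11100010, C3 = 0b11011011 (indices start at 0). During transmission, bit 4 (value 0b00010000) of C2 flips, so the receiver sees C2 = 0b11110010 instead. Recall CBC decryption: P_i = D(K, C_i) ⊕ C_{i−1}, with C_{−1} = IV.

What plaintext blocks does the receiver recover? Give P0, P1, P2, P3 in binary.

Only C2 changed, to 0b11110010. In CBC, a change in C_i garbles P_i and flips the same bit in P_{i+1}. Decrypting the received ciphertext:
P0: D(K, 0b00101100) = 0b10010101; 0b10010101 ⊕ 0b01000100 = 0b11010001.
P1: D(K, 0b10001010) = 0b00110011; 0b00110011 ⊕ 0b00101100 = 0b00011111.
P2: D(K, 0b11110010) = 0b01001011; 0b01001011 ⊕ 0b10001010 = 0b11000001.
P3: D(K, 0b11011011) = 0b01100010; 0b01100010 ⊕ 0b11110010 = 0b10010000.
Blocks that differ from the original plaintext: P2, P3.

P0 = 0b11010001, P1 = 0b00011111, P2 = 0b11000001, P3 = 0b10010000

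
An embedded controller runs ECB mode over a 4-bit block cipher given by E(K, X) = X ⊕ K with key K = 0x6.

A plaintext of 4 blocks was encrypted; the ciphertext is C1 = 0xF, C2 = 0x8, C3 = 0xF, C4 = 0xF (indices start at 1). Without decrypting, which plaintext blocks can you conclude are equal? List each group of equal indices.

ECB encrypts each block independently with the same key, so equal ciphertext blocks imply equal plaintext blocks.
C1 = C3 = C4 = 0xF, so P1 = P3 = P4.

P1 = P3 = P4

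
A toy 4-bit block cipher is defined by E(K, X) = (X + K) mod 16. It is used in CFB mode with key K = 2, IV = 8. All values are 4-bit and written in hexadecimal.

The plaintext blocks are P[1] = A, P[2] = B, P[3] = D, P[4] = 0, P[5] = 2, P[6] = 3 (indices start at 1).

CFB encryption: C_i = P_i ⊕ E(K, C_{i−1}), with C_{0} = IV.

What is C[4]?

C[4] = 8

C[1]: E(K, 8) = A; A ⊕ A = 0.
C[2]: E(K, 0) = 2; B ⊕ 2 = 9.
C[3]: E(K, 9) = B; D ⊕ B = 6.
C[4]: E(K, 6) = 8; 0 ⊕ 8 = 8.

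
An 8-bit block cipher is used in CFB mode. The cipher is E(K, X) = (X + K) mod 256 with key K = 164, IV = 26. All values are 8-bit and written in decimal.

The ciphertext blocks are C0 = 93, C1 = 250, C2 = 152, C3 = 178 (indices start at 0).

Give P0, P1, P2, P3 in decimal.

P0 = 227, P1 = 251, P2 = 6, P3 = 142

CFB decryption: P_i = C_i ⊕ E(K, C_{i−1}), with C_{−1} = IV.
P0: E(K, 26) = 190; 93 ⊕ 190 = 227.
P1: E(K, 93) = 1; 250 ⊕ 1 = 251.
P2: E(K, 250) = 158; 152 ⊕ 158 = 6.
P3: E(K, 152) = 60; 178 ⊕ 60 = 142.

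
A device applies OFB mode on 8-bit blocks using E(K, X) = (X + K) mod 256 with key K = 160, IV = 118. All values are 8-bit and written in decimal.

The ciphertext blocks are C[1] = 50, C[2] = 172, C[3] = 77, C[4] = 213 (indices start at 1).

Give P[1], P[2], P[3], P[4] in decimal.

OFB decryption: S_i = E(K, S_{i−1}) with S_{0} = IV; P_i = C_i ⊕ S_i.
P[1]: S = E(K, 118) = 22; 50 ⊕ 22 = 36.
P[2]: S = E(K, 22) = 182; 172 ⊕ 182 = 26.
P[3]: S = E(K, 182) = 86; 77 ⊕ 86 = 27.
P[4]: S = E(K, 86) = 246; 213 ⊕ 246 = 35.

P[1] = 36, P[2] = 26, P[3] = 27, P[4] = 35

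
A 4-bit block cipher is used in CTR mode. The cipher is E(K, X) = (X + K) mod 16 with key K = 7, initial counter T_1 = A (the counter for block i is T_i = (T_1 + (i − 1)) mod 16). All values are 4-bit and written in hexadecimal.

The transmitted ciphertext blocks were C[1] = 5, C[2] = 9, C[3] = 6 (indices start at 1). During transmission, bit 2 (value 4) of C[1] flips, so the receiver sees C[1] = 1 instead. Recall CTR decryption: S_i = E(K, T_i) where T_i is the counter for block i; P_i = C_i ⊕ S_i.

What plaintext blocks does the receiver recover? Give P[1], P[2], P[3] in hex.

Only C[1] changed, to 1. In CTR, a change in C_i flips the same bit in P_i only; the keystream is unaffected. Decrypting the received ciphertext:
P[1]: T = A, S = E(K, T) = 1; 1 ⊕ 1 = 0.
P[2]: T = B, S = E(K, T) = 2; 9 ⊕ 2 = B.
P[3]: T = C, S = E(K, T) = 3; 6 ⊕ 3 = 5.
Blocks that differ from the original plaintext: P[1].

P[1] = 0, P[2] = B, P[3] = 5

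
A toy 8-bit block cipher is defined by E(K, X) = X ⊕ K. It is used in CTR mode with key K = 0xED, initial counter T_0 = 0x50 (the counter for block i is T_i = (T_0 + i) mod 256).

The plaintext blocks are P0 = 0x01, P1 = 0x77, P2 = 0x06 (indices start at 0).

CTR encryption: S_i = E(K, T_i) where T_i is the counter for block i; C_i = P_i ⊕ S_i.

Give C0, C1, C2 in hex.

C0 = 0xBC, C1 = 0xCB, C2 = 0xB9

C0: T = 0x50, S = E(K, T) = 0xBD; 0x01 ⊕ 0xBD = 0xBC.
C1: T = 0x51, S = E(K, T) = 0xBC; 0x77 ⊕ 0xBC = 0xCB.
C2: T = 0x52, S = E(K, T) = 0xBF; 0x06 ⊕ 0xBF = 0xB9.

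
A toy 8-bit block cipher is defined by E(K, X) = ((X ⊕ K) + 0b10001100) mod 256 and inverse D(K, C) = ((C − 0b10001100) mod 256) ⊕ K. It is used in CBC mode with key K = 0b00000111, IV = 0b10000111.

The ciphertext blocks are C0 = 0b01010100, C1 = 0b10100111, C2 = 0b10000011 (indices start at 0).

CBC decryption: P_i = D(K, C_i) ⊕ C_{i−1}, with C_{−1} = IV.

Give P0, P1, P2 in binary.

P0: D(K, 0b01010100) = 0b11001111; 0b11001111 ⊕ 0b10000111 = 0b01001000.
P1: D(K, 0b10100111) = 0b00011100; 0b00011100 ⊕ 0b01010100 = 0b01001000.
P2: D(K, 0b10000011) = 0b11110000; 0b11110000 ⊕ 0b10100111 = 0b01010111.

P0 = 0b01001000, P1 = 0b01001000, P2 = 0b01010111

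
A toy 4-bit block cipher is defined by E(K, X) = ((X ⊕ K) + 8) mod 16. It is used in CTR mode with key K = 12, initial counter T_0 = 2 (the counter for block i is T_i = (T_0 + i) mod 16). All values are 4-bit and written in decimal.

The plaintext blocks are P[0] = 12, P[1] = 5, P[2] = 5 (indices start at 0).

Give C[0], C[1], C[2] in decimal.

CTR encryption: S_i = E(K, T_i) where T_i is the counter for block i; C_i = P_i ⊕ S_i.
C[0]: T = 2, S = E(K, T) = 6; 12 ⊕ 6 = 10.
C[1]: T = 3, S = E(K, T) = 7; 5 ⊕ 7 = 2.
C[2]: T = 4, S = E(K, T) = 0; 5 ⊕ 0 = 5.

C[0] = 10, C[1] = 2, C[2] = 5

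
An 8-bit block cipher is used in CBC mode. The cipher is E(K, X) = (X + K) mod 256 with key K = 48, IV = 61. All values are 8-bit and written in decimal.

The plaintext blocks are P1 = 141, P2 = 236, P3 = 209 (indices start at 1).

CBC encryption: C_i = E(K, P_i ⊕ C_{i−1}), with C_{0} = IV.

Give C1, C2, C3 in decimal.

C1: P1 ⊕ 61 = 176; E(K, 176) = 224.
C2: P2 ⊕ 224 = 12; E(K, 12) = 60.
C3: P3 ⊕ 60 = 237; E(K, 237) = 29.

C1 = 224, C2 = 60, C3 = 29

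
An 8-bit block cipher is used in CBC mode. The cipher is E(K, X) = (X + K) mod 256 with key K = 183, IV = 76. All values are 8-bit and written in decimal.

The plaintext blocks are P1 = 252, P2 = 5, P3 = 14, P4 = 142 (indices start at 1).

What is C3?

CBC encryption: C_i = E(K, P_i ⊕ C_{i−1}), with C_{0} = IV.
C1: P1 ⊕ 76 = 176; E(K, 176) = 103.
C2: P2 ⊕ 103 = 98; E(K, 98) = 25.
C3: P3 ⊕ 25 = 23; E(K, 23) = 206.

C3 = 206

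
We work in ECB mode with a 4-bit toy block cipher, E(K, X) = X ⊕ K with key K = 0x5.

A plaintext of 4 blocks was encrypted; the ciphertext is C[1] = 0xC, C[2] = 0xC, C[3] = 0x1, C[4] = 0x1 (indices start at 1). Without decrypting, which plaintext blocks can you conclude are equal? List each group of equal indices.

P[1] = P[2]; P[3] = P[4]

ECB encrypts each block independently with the same key, so equal ciphertext blocks imply equal plaintext blocks.
C[1] = C[2] = 0xC, so P[1] = P[2].
C[3] = C[4] = 0x1, so P[3] = P[4].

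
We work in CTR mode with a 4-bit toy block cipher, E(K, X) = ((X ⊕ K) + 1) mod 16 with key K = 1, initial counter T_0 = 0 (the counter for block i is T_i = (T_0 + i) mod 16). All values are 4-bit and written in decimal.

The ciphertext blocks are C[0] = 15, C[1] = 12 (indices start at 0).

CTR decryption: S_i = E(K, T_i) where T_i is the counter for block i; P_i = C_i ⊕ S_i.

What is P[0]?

P[0] = 13

P[0]: T = 0, S = E(K, T) = 2; 15 ⊕ 2 = 13.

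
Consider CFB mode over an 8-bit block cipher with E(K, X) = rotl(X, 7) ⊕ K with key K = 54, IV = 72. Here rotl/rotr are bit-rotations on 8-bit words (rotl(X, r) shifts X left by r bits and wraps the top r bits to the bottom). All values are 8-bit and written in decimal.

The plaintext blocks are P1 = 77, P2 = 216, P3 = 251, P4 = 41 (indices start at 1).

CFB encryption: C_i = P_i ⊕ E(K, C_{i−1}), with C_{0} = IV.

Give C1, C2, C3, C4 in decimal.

C1: E(K, 72) = 18; 77 ⊕ 18 = 95.
C2: E(K, 95) = 153; 216 ⊕ 153 = 65.
C3: E(K, 65) = 150; 251 ⊕ 150 = 109.
C4: E(K, 109) = 128; 41 ⊕ 128 = 169.

C1 = 95, C2 = 65, C3 = 109, C4 = 169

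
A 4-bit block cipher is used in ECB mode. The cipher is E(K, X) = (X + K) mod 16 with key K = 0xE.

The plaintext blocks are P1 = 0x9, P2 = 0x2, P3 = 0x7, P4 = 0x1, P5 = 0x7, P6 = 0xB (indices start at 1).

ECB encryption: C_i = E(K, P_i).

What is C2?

C2 = 0x0

C2: E(K, 0x2) = 0x0.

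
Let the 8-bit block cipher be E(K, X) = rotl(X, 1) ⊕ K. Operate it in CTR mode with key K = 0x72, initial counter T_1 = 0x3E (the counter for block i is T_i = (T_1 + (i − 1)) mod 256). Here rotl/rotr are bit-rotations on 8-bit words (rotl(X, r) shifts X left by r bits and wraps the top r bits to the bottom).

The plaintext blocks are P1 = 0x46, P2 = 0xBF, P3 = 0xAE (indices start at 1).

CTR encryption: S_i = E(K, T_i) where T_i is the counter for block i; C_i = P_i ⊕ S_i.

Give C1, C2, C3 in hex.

C1 = 0x48, C2 = 0xB3, C3 = 0x5C

C1: T = 0x3E, S = E(K, T) = 0x0E; 0x46 ⊕ 0x0E = 0x48.
C2: T = 0x3F, S = E(K, T) = 0x0C; 0xBF ⊕ 0x0C = 0xB3.
C3: T = 0x40, S = E(K, T) = 0xF2; 0xAE ⊕ 0xF2 = 0x5C.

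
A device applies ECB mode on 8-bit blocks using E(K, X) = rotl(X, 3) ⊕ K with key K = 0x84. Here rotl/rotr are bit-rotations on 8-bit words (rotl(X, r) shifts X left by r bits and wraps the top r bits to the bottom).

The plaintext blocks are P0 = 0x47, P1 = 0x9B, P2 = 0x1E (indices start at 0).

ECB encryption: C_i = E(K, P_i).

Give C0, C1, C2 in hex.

C0 = 0xBE, C1 = 0x58, C2 = 0x74

C0: E(K, 0x47) = 0xBE.
C1: E(K, 0x9B) = 0x58.
C2: E(K, 0x1E) = 0x74.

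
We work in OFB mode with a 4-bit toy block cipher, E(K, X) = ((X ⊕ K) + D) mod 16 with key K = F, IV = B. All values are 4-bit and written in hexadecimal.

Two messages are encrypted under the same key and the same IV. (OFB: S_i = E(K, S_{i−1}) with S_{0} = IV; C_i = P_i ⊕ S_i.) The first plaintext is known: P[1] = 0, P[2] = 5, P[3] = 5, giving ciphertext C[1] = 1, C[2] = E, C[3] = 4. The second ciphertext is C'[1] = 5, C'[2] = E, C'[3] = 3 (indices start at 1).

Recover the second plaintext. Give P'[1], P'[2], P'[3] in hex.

P'[1] = 4, P'[2] = 5, P'[3] = 2

In OFB with a reused IV, both messages share the same keystream S_i, so C_i ⊕ C'_i = P_i ⊕ P'_i and thus P'_i = P_i ⊕ C_i ⊕ C'_i.
P'[1]: 0 ⊕ 1 ⊕ 5 = 4.
P'[2]: 5 ⊕ E ⊕ E = 5.
P'[3]: 5 ⊕ 4 ⊕ 3 = 2.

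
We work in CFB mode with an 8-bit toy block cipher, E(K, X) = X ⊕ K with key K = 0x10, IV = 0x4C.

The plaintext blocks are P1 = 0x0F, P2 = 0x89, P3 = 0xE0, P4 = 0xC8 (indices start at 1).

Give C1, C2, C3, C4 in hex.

C1 = 0x53, C2 = 0xCA, C3 = 0x3A, C4 = 0xE2

CFB encryption: C_i = P_i ⊕ E(K, C_{i−1}), with C_{0} = IV.
C1: E(K, 0x4C) = 0x5C; 0x0F ⊕ 0x5C = 0x53.
C2: E(K, 0x53) = 0x43; 0x89 ⊕ 0x43 = 0xCA.
C3: E(K, 0xCA) = 0xDA; 0xE0 ⊕ 0xDA = 0x3A.
C4: E(K, 0x3A) = 0x2A; 0xC8 ⊕ 0x2A = 0xE2.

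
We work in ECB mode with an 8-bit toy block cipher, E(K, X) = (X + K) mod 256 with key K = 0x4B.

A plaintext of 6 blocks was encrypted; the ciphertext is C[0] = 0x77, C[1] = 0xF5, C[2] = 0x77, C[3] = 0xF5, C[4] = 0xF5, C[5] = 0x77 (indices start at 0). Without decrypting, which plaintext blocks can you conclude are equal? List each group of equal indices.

P[0] = P[2] = P[5]; P[1] = P[3] = P[4]

ECB encrypts each block independently with the same key, so equal ciphertext blocks imply equal plaintext blocks.
C[0] = C[2] = C[5] = 0x77, so P[0] = P[2] = P[5].
C[1] = C[3] = C[4] = 0xF5, so P[1] = P[3] = P[4].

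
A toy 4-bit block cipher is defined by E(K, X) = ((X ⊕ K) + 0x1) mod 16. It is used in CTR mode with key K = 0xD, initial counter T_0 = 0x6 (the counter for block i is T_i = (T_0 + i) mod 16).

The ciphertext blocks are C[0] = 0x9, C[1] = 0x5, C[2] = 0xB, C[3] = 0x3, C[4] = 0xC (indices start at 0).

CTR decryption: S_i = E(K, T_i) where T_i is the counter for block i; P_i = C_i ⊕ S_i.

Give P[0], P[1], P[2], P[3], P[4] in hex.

P[0]: T = 0x6, S = E(K, T) = 0xC; 0x9 ⊕ 0xC = 0x5.
P[1]: T = 0x7, S = E(K, T) = 0xB; 0x5 ⊕ 0xB = 0xE.
P[2]: T = 0x8, S = E(K, T) = 0x6; 0xB ⊕ 0x6 = 0xD.
P[3]: T = 0x9, S = E(K, T) = 0x5; 0x3 ⊕ 0x5 = 0x6.
P[4]: T = 0xA, S = E(K, T) = 0x8; 0xC ⊕ 0x8 = 0x4.

P[0] = 0x5, P[1] = 0xE, P[2] = 0xD, P[3] = 0x6, P[4] = 0x4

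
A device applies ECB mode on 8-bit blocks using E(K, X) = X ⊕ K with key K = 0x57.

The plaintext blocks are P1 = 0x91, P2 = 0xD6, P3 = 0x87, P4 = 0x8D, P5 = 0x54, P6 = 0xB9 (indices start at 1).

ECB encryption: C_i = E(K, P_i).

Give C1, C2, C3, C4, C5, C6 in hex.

C1: E(K, 0x91) = 0xC6.
C2: E(K, 0xD6) = 0x81.
C3: E(K, 0x87) = 0xD0.
C4: E(K, 0x8D) = 0xDA.
C5: E(K, 0x54) = 0x03.
C6: E(K, 0xB9) = 0xEE.

C1 = 0xC6, C2 = 0x81, C3 = 0xD0, C4 = 0xDA, C5 = 0x03, C6 = 0xEE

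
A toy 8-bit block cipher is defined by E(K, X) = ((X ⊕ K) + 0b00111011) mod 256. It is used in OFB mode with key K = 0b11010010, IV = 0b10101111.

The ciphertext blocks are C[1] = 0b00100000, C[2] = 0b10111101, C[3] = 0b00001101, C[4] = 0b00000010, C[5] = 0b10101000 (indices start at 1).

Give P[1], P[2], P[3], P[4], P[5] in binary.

OFB decryption: S_i = E(K, S_{i−1}) with S_{0} = IV; P_i = C_i ⊕ S_i.
P[1]: S = E(K, 0b10101111) = 0b10111000; 0b00100000 ⊕ 0b10111000 = 0b10011000.
P[2]: S = E(K, 0b10111000) = 0b10100101; 0b10111101 ⊕ 0b10100101 = 0b00011000.
P[3]: S = E(K, 0b10100101) = 0b10110010; 0b00001101 ⊕ 0b10110010 = 0b10111111.
P[4]: S = E(K, 0b10110010) = 0b10011011; 0b00000010 ⊕ 0b10011011 = 0b10011001.
P[5]: S = E(K, 0b10011011) = 0b10000100; 0b10101000 ⊕ 0b10000100 = 0b00101100.

P[1] = 0b10011000, P[2] = 0b00011000, P[3] = 0b10111111, P[4] = 0b10011001, P[5] = 0b00101100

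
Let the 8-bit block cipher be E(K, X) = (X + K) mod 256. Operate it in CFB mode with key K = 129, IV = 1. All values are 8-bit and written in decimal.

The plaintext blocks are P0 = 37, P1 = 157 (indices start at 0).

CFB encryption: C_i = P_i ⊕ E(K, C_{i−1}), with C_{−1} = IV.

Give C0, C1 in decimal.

C0: E(K, 1) = 130; 37 ⊕ 130 = 167.
C1: E(K, 167) = 40; 157 ⊕ 40 = 181.

C0 = 167, C1 = 181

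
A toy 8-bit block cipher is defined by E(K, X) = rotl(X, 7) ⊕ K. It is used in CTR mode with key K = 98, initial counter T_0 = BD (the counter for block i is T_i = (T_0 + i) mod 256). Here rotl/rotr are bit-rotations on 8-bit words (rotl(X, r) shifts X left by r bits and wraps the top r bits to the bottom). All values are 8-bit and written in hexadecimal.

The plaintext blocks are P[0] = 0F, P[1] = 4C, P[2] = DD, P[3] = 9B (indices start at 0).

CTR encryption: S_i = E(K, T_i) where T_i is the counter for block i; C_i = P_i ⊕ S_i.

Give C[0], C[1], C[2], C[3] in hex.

C[0] = 49, C[1] = 8B, C[2] = 9A, C[3] = 63

C[0]: T = BD, S = E(K, T) = 46; 0F ⊕ 46 = 49.
C[1]: T = BE, S = E(K, T) = C7; 4C ⊕ C7 = 8B.
C[2]: T = BF, S = E(K, T) = 47; DD ⊕ 47 = 9A.
C[3]: T = C0, S = E(K, T) = F8; 9B ⊕ F8 = 63.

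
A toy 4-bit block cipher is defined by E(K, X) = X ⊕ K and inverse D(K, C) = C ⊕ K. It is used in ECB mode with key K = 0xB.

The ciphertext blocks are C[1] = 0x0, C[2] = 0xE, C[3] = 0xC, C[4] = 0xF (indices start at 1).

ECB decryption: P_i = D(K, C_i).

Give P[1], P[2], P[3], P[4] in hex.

P[1]: D(K, 0x0) = 0xB.
P[2]: D(K, 0xE) = 0x5.
P[3]: D(K, 0xC) = 0x7.
P[4]: D(K, 0xF) = 0x4.

P[1] = 0xB, P[2] = 0x5, P[3] = 0x7, P[4] = 0x4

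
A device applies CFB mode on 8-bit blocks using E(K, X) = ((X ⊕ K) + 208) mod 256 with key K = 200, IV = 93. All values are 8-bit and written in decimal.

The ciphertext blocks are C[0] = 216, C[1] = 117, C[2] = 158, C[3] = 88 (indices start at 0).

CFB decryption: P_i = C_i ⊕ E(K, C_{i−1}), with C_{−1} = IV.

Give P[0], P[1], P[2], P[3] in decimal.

P[0] = 189, P[1] = 149, P[2] = 19, P[3] = 126

P[0]: E(K, 93) = 101; 216 ⊕ 101 = 189.
P[1]: E(K, 216) = 224; 117 ⊕ 224 = 149.
P[2]: E(K, 117) = 141; 158 ⊕ 141 = 19.
P[3]: E(K, 158) = 38; 88 ⊕ 38 = 126.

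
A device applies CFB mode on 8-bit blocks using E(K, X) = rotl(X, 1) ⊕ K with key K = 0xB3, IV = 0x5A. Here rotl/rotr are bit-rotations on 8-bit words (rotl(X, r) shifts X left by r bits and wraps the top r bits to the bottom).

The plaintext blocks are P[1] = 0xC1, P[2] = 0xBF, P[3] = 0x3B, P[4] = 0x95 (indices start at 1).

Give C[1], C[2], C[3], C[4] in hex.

CFB encryption: C_i = P_i ⊕ E(K, C_{i−1}), with C_{0} = IV.
C[1]: E(K, 0x5A) = 0x07; 0xC1 ⊕ 0x07 = 0xC6.
C[2]: E(K, 0xC6) = 0x3E; 0xBF ⊕ 0x3E = 0x81.
C[3]: E(K, 0x81) = 0xB0; 0x3B ⊕ 0xB0 = 0x8B.
C[4]: E(K, 0x8B) = 0xA4; 0x95 ⊕ 0xA4 = 0x31.

C[1] = 0xC6, C[2] = 0x81, C[3] = 0x8B, C[4] = 0x31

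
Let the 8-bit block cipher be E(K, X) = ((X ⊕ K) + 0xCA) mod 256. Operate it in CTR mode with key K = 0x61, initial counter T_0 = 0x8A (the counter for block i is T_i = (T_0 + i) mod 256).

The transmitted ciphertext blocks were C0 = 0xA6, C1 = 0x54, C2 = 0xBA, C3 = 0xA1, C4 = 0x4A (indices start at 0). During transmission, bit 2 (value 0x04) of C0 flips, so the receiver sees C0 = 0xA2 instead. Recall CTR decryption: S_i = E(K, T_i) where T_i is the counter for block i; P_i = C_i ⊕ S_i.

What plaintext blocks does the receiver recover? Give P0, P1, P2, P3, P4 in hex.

Only C0 changed, to 0xA2. In CTR, a change in C_i flips the same bit in P_i only; the keystream is unaffected. Decrypting the received ciphertext:
P0: T = 0x8A, S = E(K, T) = 0xB5; 0xA2 ⊕ 0xB5 = 0x17.
P1: T = 0x8B, S = E(K, T) = 0xB4; 0x54 ⊕ 0xB4 = 0xE0.
P2: T = 0x8C, S = E(K, T) = 0xB7; 0xBA ⊕ 0xB7 = 0x0D.
P3: T = 0x8D, S = E(K, T) = 0xB6; 0xA1 ⊕ 0xB6 = 0x17.
P4: T = 0x8E, S = E(K, T) = 0xB9; 0x4A ⊕ 0xB9 = 0xF3.
Blocks that differ from the original plaintext: P0.

P0 = 0x17, P1 = 0xE0, P2 = 0x0D, P3 = 0x17, P4 = 0xF3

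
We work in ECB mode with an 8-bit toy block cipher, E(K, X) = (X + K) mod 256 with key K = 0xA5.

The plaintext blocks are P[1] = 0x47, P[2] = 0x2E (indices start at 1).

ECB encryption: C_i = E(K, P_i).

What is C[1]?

C[1] = 0xEC

C[1]: E(K, 0x47) = 0xEC.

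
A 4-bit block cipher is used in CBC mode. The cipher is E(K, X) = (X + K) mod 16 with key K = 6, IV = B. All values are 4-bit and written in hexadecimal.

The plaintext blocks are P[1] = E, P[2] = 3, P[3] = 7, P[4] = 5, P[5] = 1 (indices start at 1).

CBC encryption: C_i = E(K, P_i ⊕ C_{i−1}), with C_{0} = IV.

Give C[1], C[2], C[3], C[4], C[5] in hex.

C[1]: P[1] ⊕ B = 5; E(K, 5) = B.
C[2]: P[2] ⊕ B = 8; E(K, 8) = E.
C[3]: P[3] ⊕ E = 9; E(K, 9) = F.
C[4]: P[4] ⊕ F = A; E(K, A) = 0.
C[5]: P[5] ⊕ 0 = 1; E(K, 1) = 7.

C[1] = B, C[2] = E, C[3] = F, C[4] = 0, C[5] = 7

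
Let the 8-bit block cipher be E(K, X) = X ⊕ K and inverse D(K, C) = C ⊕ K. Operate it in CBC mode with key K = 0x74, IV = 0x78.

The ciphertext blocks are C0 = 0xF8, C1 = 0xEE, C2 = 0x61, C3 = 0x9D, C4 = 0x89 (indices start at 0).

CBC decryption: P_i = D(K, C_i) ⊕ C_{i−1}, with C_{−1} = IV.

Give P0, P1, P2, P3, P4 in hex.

P0: D(K, 0xF8) = 0x8C; 0x8C ⊕ 0x78 = 0xF4.
P1: D(K, 0xEE) = 0x9A; 0x9A ⊕ 0xF8 = 0x62.
P2: D(K, 0x61) = 0x15; 0x15 ⊕ 0xEE = 0xFB.
P3: D(K, 0x9D) = 0xE9; 0xE9 ⊕ 0x61 = 0x88.
P4: D(K, 0x89) = 0xFD; 0xFD ⊕ 0x9D = 0x60.

P0 = 0xF4, P1 = 0x62, P2 = 0xFB, P3 = 0x88, P4 = 0x60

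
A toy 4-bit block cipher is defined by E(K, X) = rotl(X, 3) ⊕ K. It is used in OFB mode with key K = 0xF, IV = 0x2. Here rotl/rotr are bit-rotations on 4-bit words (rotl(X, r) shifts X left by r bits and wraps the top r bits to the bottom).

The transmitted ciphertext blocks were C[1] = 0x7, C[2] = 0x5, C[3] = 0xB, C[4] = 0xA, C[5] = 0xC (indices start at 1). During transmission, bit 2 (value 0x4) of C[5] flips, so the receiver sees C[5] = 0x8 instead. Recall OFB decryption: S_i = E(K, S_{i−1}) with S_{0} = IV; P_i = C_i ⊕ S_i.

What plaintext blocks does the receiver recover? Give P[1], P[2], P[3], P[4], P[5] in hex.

Only C[5] changed, to 0x8. In OFB, a change in C_i flips the same bit in P_i only; the keystream is unaffected. Decrypting the received ciphertext:
P[1]: S = E(K, 0x2) = 0xE; 0x7 ⊕ 0xE = 0x9.
P[2]: S = E(K, 0xE) = 0x8; 0x5 ⊕ 0x8 = 0xD.
P[3]: S = E(K, 0x8) = 0xB; 0xB ⊕ 0xB = 0x0.
P[4]: S = E(K, 0xB) = 0x2; 0xA ⊕ 0x2 = 0x8.
P[5]: S = E(K, 0x2) = 0xE; 0x8 ⊕ 0xE = 0x6.
Blocks that differ from the original plaintext: P[5].

P[1] = 0x9, P[2] = 0xD, P[3] = 0x0, P[4] = 0x8, P[5] = 0x6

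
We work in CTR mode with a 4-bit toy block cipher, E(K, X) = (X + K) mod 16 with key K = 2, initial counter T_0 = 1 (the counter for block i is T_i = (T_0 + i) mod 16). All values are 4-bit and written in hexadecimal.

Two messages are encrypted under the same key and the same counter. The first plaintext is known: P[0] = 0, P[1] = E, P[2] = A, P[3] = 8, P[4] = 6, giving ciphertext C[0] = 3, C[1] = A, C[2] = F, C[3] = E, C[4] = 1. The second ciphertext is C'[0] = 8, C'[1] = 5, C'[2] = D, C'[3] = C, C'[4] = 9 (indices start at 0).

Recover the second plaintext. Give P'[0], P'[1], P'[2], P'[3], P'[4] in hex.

P'[0] = B, P'[1] = 1, P'[2] = 8, P'[3] = A, P'[4] = E

In CTR with a reused counter, both messages share the same keystream S_i, so C_i ⊕ C'_i = P_i ⊕ P'_i and thus P'_i = P_i ⊕ C_i ⊕ C'_i.
P'[0]: 0 ⊕ 3 ⊕ 8 = B.
P'[1]: E ⊕ A ⊕ 5 = 1.
P'[2]: A ⊕ F ⊕ D = 8.
P'[3]: 8 ⊕ E ⊕ C = A.
P'[4]: 6 ⊕ 1 ⊕ 9 = E.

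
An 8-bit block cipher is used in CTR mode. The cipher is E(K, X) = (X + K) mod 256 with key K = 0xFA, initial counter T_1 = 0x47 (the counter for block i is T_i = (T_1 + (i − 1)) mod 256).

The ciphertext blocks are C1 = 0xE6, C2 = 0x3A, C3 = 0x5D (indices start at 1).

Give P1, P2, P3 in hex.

CTR decryption: S_i = E(K, T_i) where T_i is the counter for block i; P_i = C_i ⊕ S_i.
P1: T = 0x47, S = E(K, T) = 0x41; 0xE6 ⊕ 0x41 = 0xA7.
P2: T = 0x48, S = E(K, T) = 0x42; 0x3A ⊕ 0x42 = 0x78.
P3: T = 0x49, S = E(K, T) = 0x43; 0x5D ⊕ 0x43 = 0x1E.

P1 = 0xA7, P2 = 0x78, P3 = 0x1E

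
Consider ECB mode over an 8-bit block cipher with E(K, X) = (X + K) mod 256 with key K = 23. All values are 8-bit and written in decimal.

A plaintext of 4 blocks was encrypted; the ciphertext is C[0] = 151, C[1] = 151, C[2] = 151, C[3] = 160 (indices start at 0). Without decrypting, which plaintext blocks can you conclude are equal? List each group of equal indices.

P[0] = P[1] = P[2]

ECB encrypts each block independently with the same key, so equal ciphertext blocks imply equal plaintext blocks.
C[0] = C[1] = C[2] = 151, so P[0] = P[1] = P[2].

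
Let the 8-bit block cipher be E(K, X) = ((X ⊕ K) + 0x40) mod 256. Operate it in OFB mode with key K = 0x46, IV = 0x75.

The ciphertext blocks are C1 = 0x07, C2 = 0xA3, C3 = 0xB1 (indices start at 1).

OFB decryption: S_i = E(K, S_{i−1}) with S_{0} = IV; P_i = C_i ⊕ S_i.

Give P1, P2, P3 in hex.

P1: S = E(K, 0x75) = 0x73; 0x07 ⊕ 0x73 = 0x74.
P2: S = E(K, 0x73) = 0x75; 0xA3 ⊕ 0x75 = 0xD6.
P3: S = E(K, 0x75) = 0x73; 0xB1 ⊕ 0x73 = 0xC2.

P1 = 0x74, P2 = 0xD6, P3 = 0xC2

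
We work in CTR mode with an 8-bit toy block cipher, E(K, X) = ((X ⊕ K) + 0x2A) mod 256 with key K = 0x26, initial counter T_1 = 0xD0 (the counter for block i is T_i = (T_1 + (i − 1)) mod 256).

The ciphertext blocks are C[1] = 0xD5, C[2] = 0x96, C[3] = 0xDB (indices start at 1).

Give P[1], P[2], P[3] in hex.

CTR decryption: S_i = E(K, T_i) where T_i is the counter for block i; P_i = C_i ⊕ S_i.
P[1]: T = 0xD0, S = E(K, T) = 0x20; 0xD5 ⊕ 0x20 = 0xF5.
P[2]: T = 0xD1, S = E(K, T) = 0x21; 0x96 ⊕ 0x21 = 0xB7.
P[3]: T = 0xD2, S = E(K, T) = 0x1E; 0xDB ⊕ 0x1E = 0xC5.

P[1] = 0xF5, P[2] = 0xB7, P[3] = 0xC5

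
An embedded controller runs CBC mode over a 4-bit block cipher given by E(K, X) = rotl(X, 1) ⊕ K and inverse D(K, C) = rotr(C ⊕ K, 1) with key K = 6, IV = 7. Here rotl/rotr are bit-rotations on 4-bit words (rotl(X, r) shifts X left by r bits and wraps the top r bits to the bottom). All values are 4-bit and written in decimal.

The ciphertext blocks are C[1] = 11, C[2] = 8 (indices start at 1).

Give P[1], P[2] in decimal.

CBC decryption: P_i = D(K, C_i) ⊕ C_{i−1}, with C_{0} = IV.
P[1]: D(K, 11) = 14; 14 ⊕ 7 = 9.
P[2]: D(K, 8) = 7; 7 ⊕ 11 = 12.

P[1] = 9, P[2] = 12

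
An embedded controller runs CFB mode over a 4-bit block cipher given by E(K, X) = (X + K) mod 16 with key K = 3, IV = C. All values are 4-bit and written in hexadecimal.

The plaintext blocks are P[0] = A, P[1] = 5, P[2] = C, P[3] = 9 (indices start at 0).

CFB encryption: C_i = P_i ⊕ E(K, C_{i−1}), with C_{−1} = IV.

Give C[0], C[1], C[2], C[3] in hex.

C[0]: E(K, C) = F; A ⊕ F = 5.
C[1]: E(K, 5) = 8; 5 ⊕ 8 = D.
C[2]: E(K, D) = 0; C ⊕ 0 = C.
C[3]: E(K, C) = F; 9 ⊕ F = 6.

C[0] = 5, C[1] = D, C[2] = C, C[3] = 6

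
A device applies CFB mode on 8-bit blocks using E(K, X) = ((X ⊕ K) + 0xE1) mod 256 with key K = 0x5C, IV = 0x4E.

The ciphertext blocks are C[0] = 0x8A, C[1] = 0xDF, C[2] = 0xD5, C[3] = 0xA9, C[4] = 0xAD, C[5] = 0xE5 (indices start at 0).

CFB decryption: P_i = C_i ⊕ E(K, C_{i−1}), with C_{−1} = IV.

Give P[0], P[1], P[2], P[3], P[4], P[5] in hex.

P[0] = 0x79, P[1] = 0x68, P[2] = 0xB1, P[3] = 0xC3, P[4] = 0x7B, P[5] = 0x37

P[0]: E(K, 0x4E) = 0xF3; 0x8A ⊕ 0xF3 = 0x79.
P[1]: E(K, 0x8A) = 0xB7; 0xDF ⊕ 0xB7 = 0x68.
P[2]: E(K, 0xDF) = 0x64; 0xD5 ⊕ 0x64 = 0xB1.
P[3]: E(K, 0xD5) = 0x6A; 0xA9 ⊕ 0x6A = 0xC3.
P[4]: E(K, 0xA9) = 0xD6; 0xAD ⊕ 0xD6 = 0x7B.
P[5]: E(K, 0xAD) = 0xD2; 0xE5 ⊕ 0xD2 = 0x37.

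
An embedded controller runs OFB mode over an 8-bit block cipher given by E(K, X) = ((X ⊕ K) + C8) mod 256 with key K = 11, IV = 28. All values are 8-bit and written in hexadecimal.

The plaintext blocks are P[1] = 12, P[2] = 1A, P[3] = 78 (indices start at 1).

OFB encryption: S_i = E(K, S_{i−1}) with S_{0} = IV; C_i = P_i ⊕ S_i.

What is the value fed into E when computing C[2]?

01

C[1]: S = E(K, 28) = 01; 12 ⊕ 01 = 13.
C[2]: S = E(K, 01) = D8; 1A ⊕ D8 = C2.
So the input to E for block [2] is 01.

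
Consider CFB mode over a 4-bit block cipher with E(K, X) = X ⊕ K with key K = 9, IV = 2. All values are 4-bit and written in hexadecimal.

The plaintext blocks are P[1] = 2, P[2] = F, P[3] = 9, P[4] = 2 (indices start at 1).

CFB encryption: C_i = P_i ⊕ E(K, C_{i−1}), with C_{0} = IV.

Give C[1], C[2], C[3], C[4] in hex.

C[1]: E(K, 2) = B; 2 ⊕ B = 9.
C[2]: E(K, 9) = 0; F ⊕ 0 = F.
C[3]: E(K, F) = 6; 9 ⊕ 6 = F.
C[4]: E(K, F) = 6; 2 ⊕ 6 = 4.

C[1] = 9, C[2] = F, C[3] = F, C[4] = 4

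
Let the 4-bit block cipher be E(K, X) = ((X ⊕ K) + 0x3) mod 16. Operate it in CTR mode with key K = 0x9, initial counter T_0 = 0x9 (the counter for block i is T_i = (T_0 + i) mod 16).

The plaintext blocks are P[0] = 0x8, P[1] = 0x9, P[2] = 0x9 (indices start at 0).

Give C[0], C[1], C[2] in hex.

CTR encryption: S_i = E(K, T_i) where T_i is the counter for block i; C_i = P_i ⊕ S_i.
C[0]: T = 0x9, S = E(K, T) = 0x3; 0x8 ⊕ 0x3 = 0xB.
C[1]: T = 0xA, S = E(K, T) = 0x6; 0x9 ⊕ 0x6 = 0xF.
C[2]: T = 0xB, S = E(K, T) = 0x5; 0x9 ⊕ 0x5 = 0xC.

C[0] = 0xB, C[1] = 0xF, C[2] = 0xC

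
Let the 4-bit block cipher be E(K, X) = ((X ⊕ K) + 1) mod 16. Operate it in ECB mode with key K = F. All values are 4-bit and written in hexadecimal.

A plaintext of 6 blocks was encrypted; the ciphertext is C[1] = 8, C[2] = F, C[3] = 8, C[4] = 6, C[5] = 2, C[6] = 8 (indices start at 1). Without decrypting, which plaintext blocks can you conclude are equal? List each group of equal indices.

ECB encrypts each block independently with the same key, so equal ciphertext blocks imply equal plaintext blocks.
C[1] = C[3] = C[6] = 8, so P[1] = P[3] = P[6].

P[1] = P[3] = P[6]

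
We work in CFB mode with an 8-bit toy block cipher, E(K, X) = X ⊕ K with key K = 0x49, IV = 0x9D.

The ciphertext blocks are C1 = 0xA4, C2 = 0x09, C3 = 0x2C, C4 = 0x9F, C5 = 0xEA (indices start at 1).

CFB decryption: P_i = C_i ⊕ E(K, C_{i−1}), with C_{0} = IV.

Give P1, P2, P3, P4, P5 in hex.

P1 = 0x70, P2 = 0xE4, P3 = 0x6C, P4 = 0xFA, P5 = 0x3C

P1: E(K, 0x9D) = 0xD4; 0xA4 ⊕ 0xD4 = 0x70.
P2: E(K, 0xA4) = 0xED; 0x09 ⊕ 0xED = 0xE4.
P3: E(K, 0x09) = 0x40; 0x2C ⊕ 0x40 = 0x6C.
P4: E(K, 0x2C) = 0x65; 0x9F ⊕ 0x65 = 0xFA.
P5: E(K, 0x9F) = 0xD6; 0xEA ⊕ 0xD6 = 0x3C.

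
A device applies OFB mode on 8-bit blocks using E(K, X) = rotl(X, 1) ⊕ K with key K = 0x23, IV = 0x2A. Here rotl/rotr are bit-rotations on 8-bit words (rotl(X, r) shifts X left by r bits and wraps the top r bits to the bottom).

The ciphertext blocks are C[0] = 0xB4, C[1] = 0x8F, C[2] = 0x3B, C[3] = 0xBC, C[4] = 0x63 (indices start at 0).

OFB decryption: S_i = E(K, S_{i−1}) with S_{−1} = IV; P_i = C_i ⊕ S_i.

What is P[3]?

P[0]: S = E(K, 0x2A) = 0x77; 0xB4 ⊕ 0x77 = 0xC3.
P[1]: S = E(K, 0x77) = 0xCD; 0x8F ⊕ 0xCD = 0x42.
P[2]: S = E(K, 0xCD) = 0xB8; 0x3B ⊕ 0xB8 = 0x83.
P[3]: S = E(K, 0xB8) = 0x52; 0xBC ⊕ 0x52 = 0xEE.

P[3] = 0xEE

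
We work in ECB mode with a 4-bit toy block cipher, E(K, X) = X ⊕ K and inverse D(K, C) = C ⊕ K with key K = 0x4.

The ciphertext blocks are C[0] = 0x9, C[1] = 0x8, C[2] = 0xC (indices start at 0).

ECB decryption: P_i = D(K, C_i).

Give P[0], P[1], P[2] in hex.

P[0]: D(K, 0x9) = 0xD.
P[1]: D(K, 0x8) = 0xC.
P[2]: D(K, 0xC) = 0x8.

P[0] = 0xD, P[1] = 0xC, P[2] = 0x8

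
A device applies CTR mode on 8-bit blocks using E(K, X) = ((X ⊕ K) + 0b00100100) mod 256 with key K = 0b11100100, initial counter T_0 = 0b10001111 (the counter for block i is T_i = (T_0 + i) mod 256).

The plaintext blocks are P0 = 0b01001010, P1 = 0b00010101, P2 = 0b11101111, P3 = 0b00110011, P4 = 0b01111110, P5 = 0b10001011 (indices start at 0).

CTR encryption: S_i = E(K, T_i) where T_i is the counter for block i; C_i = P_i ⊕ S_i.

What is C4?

C0: T = 0b10001111, S = E(K, T) = 0b10001111; 0b01001010 ⊕ 0b10001111 = 0b11000101.
C1: T = 0b10010000, S = E(K, T) = 0b10011000; 0b00010101 ⊕ 0b10011000 = 0b10001101.
C2: T = 0b10010001, S = E(K, T) = 0b10011001; 0b11101111 ⊕ 0b10011001 = 0b01110110.
C3: T = 0b10010010, S = E(K, T) = 0b10011010; 0b00110011 ⊕ 0b10011010 = 0b10101001.
C4: T = 0b10010011, S = E(K, T) = 0b10011011; 0b01111110 ⊕ 0b10011011 = 0b11100101.

C4 = 0b11100101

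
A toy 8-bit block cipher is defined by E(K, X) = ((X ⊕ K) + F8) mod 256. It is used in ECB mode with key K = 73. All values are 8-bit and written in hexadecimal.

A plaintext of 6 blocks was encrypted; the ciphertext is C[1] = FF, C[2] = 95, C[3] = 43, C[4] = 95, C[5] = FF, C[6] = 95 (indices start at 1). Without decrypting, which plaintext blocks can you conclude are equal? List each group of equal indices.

P[1] = P[5]; P[2] = P[4] = P[6]

ECB encrypts each block independently with the same key, so equal ciphertext blocks imply equal plaintext blocks.
C[1] = C[5] = FF, so P[1] = P[5].
C[2] = C[4] = C[6] = 95, so P[2] = P[4] = P[6].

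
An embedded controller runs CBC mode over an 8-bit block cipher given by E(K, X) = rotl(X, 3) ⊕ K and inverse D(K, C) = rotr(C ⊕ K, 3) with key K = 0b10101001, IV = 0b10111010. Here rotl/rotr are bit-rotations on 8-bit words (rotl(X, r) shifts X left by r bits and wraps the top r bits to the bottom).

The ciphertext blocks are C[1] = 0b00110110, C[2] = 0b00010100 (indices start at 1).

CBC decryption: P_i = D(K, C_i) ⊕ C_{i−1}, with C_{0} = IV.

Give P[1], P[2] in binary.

P[1]: D(K, 0b00110110) = 0b11110011; 0b11110011 ⊕ 0b10111010 = 0b01001001.
P[2]: D(K, 0b00010100) = 0b10110111; 0b10110111 ⊕ 0b00110110 = 0b10000001.

P[1] = 0b01001001, P[2] = 0b10000001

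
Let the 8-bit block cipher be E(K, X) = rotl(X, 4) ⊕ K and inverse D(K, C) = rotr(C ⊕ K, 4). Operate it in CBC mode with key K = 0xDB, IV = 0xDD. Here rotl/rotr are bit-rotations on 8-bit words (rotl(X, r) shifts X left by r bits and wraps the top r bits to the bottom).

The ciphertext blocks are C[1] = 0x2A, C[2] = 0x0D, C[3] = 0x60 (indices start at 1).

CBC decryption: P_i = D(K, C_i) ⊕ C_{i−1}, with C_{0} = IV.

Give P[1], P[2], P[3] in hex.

P[1] = 0xC2, P[2] = 0x47, P[3] = 0xB6

P[1]: D(K, 0x2A) = 0x1F; 0x1F ⊕ 0xDD = 0xC2.
P[2]: D(K, 0x0D) = 0x6D; 0x6D ⊕ 0x2A = 0x47.
P[3]: D(K, 0x60) = 0xBB; 0xBB ⊕ 0x0D = 0xB6.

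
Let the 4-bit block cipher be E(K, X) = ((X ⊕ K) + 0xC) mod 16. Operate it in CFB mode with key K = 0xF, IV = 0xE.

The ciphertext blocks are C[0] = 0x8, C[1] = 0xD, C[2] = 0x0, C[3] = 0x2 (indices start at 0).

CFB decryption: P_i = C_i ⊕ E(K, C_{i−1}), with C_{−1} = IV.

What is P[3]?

P[3] = 0x9

P[3]: E(K, 0x0) = 0xB; 0x2 ⊕ 0xB = 0x9.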